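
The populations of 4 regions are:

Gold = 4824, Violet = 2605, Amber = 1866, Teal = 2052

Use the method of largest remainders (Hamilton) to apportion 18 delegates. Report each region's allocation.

Standard divisor: 11347 ÷ 18 ≈ 630.389.
Standard quotas: Gold 7.652, Violet 4.132, Amber 2.960, Teal 3.255.
Lower quotas: Gold 7, Violet 4, Amber 2, Teal 3 (sum 16, leaving 2 seats).
Remainders in descending order: Amber 0.960, Gold 0.652, Teal 0.255, Violet 0.132.
Largest remainders: Amber, Gold receive the extra seats.

Gold 8, Violet 4, Amber 3, Teal 3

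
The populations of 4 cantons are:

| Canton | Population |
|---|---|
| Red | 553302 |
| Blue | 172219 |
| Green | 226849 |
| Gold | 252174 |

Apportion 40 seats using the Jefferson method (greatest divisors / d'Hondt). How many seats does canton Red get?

19

Standard divisor 1204544/40 ≈ 30113.6; standard quotas: Red 18.374, Blue 5.719, Green 7.533, Gold 8.374.
Rounding down gives 18, 5, 7, 8 = 38 seats, so the divisor must be adjusted.
With modified divisor 28500: modified quotas Red 19.414, Blue 6.043, Green 7.960, Gold 8.848.
Rounding down: Red 19, Blue 6, Green 7, Gold 8 (total 40).
Red receives 19.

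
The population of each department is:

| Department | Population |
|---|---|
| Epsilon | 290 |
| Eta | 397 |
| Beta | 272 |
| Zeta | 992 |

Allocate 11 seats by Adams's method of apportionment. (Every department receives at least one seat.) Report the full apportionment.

Standard divisor 1951/11 ≈ 177.364; standard quotas: Epsilon 1.635, Eta 2.238, Beta 1.534, Zeta 5.593.
Rounding up gives 2, 3, 2, 6 = 13 seats, so the divisor must be adjusted.
With modified divisor 220: modified quotas Epsilon 1.318, Eta 1.805, Beta 1.236, Zeta 4.509.
Rounding up: Epsilon 2, Eta 2, Beta 2, Zeta 5 (total 11).

Epsilon: 2, Eta: 2, Beta: 2, Zeta: 5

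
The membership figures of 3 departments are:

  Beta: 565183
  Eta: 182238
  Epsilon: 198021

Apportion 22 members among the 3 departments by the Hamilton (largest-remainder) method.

Beta: 13, Eta: 4, Epsilon: 5

The standard divisor is 945442/22 ≈ 42974.636.
Standard quotas: Beta 13.1515, Eta 4.2406, Epsilon 4.6079.
Lower quotas: Beta 13, Eta 4, Epsilon 4 (sum 21, leaving 1 seat).
Remainders in descending order: Epsilon 0.6079, Eta 0.2406, Beta 0.1515.
Largest remainder: Epsilon receives the extra seat.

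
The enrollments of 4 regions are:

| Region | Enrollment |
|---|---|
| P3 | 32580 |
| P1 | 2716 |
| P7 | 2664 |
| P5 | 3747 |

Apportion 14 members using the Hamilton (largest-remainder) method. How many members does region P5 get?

1

Total 41707; standard divisor 41707/14 ≈ 2979.071.
Standard quotas: P3 10.9363, P1 0.9117, P7 0.8942, P5 1.2578.
Lower quotas: P3 10, P1 0, P7 0, P5 1 (sum 11, leaving 3 seats).
Remainders in descending order: P3 0.9363, P1 0.9117, P7 0.8942, P5 0.2578.
The surplus seats go to P3, P1, P7.
P5 receives 1.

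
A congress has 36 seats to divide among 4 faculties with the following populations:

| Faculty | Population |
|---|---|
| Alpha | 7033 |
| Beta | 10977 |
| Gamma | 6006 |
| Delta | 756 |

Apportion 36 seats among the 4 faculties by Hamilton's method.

Standard divisor: 24772 ÷ 36 ≈ 688.111.
Standard quotas: Alpha 10.2207, Beta 15.9524, Gamma 8.7282, Delta 1.0987.
Lower quotas: Alpha 10, Beta 15, Gamma 8, Delta 1 (sum 34, leaving 2 seats).
Remainders in descending order: Beta 0.9524, Gamma 0.7282, Alpha 0.2207, Delta 0.0987.
The surplus seats go to Beta, Gamma.

Alpha: 10, Beta: 16, Gamma: 9, Delta: 1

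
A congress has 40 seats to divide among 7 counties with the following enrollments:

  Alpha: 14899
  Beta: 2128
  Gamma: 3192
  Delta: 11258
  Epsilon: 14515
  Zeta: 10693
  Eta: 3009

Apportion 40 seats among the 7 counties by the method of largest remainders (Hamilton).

Total 59694; standard divisor 59694/40 ≈ 1492.35.
Standard quotas: Alpha 9.9836, Beta 1.4259, Gamma 2.1389, Delta 7.5438, Epsilon 9.7263, Zeta 7.1652, Eta 2.0163.
Lower quotas: Alpha 9, Beta 1, Gamma 2, Delta 7, Epsilon 9, Zeta 7, Eta 2 (sum 37, leaving 3 seats).
Remainders in descending order: Alpha 0.9836, Epsilon 0.7263, Delta 0.5438, Beta 0.4259, Zeta 0.1652, Gamma 0.1389, Eta 0.0163.
The surplus seats go to Alpha, Epsilon, Delta.

Alpha=10; Beta=1; Gamma=2; Delta=8; Epsilon=10; Zeta=7; Eta=2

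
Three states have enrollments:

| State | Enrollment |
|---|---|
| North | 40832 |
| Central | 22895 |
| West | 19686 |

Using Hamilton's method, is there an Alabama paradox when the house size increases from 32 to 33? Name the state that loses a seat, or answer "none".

none

At 32 seats: North 16, Central 9, West 7.
At 33 seats: North 16, Central 9, West 8.
No state's allocation decreased.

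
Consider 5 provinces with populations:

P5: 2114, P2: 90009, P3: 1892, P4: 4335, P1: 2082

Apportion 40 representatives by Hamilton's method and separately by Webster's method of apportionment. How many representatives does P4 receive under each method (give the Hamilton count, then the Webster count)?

1 and 2

Hamilton: P5 1, P2 36, P3 1, P4 1, P1 1.
Webster: P5 1, P2 35, P3 1, P4 2, P1 1.
P4 gets 1 under Hamilton and 2 under Webster.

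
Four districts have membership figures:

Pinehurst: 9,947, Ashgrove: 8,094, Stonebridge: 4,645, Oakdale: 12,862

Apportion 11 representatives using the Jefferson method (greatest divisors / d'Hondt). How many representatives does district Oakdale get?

Standard divisor 35548/11 ≈ 3231.636; standard quotas: Pinehurst 3.078, Ashgrove 2.505, Stonebridge 1.437, Oakdale 3.980.
Rounding down gives 3, 2, 1, 3 = 9 seats, so the divisor must be adjusted.
With modified divisor 2600: modified quotas Pinehurst 3.826, Ashgrove 3.113, Stonebridge 1.787, Oakdale 4.947.
Rounding down: Pinehurst 3, Ashgrove 3, Stonebridge 1, Oakdale 4 (total 11).
Oakdale receives 4.

4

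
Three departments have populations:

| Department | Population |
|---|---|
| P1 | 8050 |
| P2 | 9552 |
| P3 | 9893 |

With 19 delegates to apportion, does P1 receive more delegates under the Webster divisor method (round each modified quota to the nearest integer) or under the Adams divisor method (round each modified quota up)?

Webster: P1 5, P2 7, P3 7.
Adams: P1 6, P2 6, P3 7.
P1 gets 5 under Webster and 6 under Adams.

Adams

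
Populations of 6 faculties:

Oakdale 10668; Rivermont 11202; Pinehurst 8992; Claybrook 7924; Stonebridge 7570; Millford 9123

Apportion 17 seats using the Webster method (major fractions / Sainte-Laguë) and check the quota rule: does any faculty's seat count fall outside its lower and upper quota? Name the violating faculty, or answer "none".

Standard quotas: Oakdale 3.269, Rivermont 3.433, Pinehurst 2.755, Claybrook 2.428, Stonebridge 2.320, Millford 2.795.
Webster allocation: Oakdale 3, Rivermont 4, Pinehurst 3, Claybrook 2, Stonebridge 2, Millford 3.
Every allocation lies between the lower and upper quota.

none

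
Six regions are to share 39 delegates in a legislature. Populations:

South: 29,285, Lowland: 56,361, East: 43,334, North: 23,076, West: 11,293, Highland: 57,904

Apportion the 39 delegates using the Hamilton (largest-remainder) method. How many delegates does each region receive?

The standard divisor is 221253/39 ≈ 5673.154.
Standard quotas: South 5.1620, Lowland 9.9347, East 7.6384, North 4.0676, West 1.9906, Highland 10.2067.
Lower quotas: South 5, Lowland 9, East 7, North 4, West 1, Highland 10 (sum 36, leaving 3 seats).
Remainders in descending order: West 0.9906, Lowland 0.9347, East 0.6384, Highland 0.2067, South 0.1620, North 0.0676.
Largest remainders: West, Lowland, East receive the extra seats.

South: 5, Lowland: 10, East: 8, North: 4, West: 2, Highland: 10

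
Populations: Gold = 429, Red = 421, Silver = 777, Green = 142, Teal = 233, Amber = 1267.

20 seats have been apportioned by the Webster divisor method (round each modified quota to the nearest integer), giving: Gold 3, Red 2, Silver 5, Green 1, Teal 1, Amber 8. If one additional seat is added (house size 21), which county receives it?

Priority for the next seat is population ÷ (current seats + 0.5).
Priorities: Gold 122.571, Red 168.400, Silver 141.273, Green 94.667, Teal 155.333, Amber 149.059.
Highest priority: Red.

Red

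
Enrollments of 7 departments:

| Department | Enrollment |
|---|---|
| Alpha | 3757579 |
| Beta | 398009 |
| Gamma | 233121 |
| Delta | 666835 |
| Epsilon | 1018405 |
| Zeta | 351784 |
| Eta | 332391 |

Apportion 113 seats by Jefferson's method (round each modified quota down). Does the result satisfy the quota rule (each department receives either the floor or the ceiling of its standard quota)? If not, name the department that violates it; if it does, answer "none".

Standard quotas: Alpha 62.829, Beta 6.655, Gamma 3.898, Delta 11.150, Epsilon 17.028, Zeta 5.882, Eta 5.558.
Jefferson allocation: Alpha 64, Beta 6, Gamma 4, Delta 11, Epsilon 17, Zeta 6, Eta 5.
Alpha has quota 62.829 (lower 62, upper 63) but receives 64 — outside the quota interval.

Alpha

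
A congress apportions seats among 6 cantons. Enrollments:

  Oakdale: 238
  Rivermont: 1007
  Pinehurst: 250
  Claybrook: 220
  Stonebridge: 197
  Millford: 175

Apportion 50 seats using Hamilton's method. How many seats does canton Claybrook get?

The standard divisor is 2087/50 ≈ 41.74.
Standard quotas: Oakdale 5.702, Rivermont 24.126, Pinehurst 5.989, Claybrook 5.271, Stonebridge 4.720, Millford 4.193.
Lower quotas: Oakdale 5, Rivermont 24, Pinehurst 5, Claybrook 5, Stonebridge 4, Millford 4 (sum 47, leaving 3 seats).
Remainders in descending order: Pinehurst 0.989, Stonebridge 0.720, Oakdale 0.702, Claybrook 0.271, Millford 0.193, Rivermont 0.126.
Largest remainders: Pinehurst, Stonebridge, Oakdale receive the extra seats.
Claybrook receives 5.

5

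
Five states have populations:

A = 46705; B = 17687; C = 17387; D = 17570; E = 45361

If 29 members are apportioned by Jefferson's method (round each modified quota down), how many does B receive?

Standard divisor 144710/29 ≈ 4990; standard quotas: A 9.360, B 3.544, C 3.484, D 3.521, E 9.090.
Rounding down gives 9, 3, 3, 3, 9 = 27 seats, so the divisor must be adjusted.
With modified divisor 4500: modified quotas A 10.379, B 3.930, C 3.864, D 3.904, E 10.080.
Rounding down: A 10, B 3, C 3, D 3, E 10 (total 29).
B receives 3.

3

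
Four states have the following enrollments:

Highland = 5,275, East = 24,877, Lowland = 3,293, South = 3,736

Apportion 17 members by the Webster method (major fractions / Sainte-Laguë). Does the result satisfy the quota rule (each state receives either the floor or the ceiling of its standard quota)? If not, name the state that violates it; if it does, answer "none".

none

Standard quotas: Highland 2.412, East 11.374, Lowland 1.506, South 1.708.
Webster allocation: Highland 2, East 11, Lowland 2, South 2.
Every allocation lies between the lower and upper quota.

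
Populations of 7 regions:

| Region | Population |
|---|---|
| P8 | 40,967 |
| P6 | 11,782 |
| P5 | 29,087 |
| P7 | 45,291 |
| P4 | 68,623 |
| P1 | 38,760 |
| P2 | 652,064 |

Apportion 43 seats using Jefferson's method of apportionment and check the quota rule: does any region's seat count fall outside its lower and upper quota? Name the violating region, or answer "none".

P2

Standard quotas: P8 1.987, P6 0.571, P5 1.411, P7 2.197, P4 3.328, P1 1.880, P2 31.626.
Jefferson allocation: P8 2, P6 0, P5 1, P7 2, P4 3, P1 2, P2 33.
P2 has quota 31.626 (lower 31, upper 32) but receives 33 — outside the quota interval.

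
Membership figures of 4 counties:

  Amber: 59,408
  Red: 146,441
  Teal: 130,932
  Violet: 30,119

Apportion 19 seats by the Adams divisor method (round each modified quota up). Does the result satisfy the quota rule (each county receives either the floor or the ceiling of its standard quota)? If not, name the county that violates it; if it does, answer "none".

Standard quotas: Amber 3.076, Red 7.583, Teal 6.780, Violet 1.560.
Adams allocation: Amber 3, Red 7, Teal 7, Violet 2.
Every allocation lies between the lower and upper quota.

none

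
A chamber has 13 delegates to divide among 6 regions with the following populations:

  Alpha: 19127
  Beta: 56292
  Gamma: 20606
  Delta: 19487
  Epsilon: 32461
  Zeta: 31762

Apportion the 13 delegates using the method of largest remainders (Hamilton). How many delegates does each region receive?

Alpha 1; Beta 4; Gamma 2; Delta 2; Epsilon 2; Zeta 2

Standard divisor: 179735 ÷ 13 ≈ 13825.769.
Standard quotas: Alpha 1.3834, Beta 4.0715, Gamma 1.4904, Delta 1.4095, Epsilon 2.3479, Zeta 2.2973.
Lower quotas: Alpha 1, Beta 4, Gamma 1, Delta 1, Epsilon 2, Zeta 2 (sum 11, leaving 2 seats).
Remainders in descending order: Gamma 0.4904, Delta 0.4095, Alpha 0.3834, Epsilon 0.3479, Zeta 0.2973, Beta 0.0715.
Largest remainders: Gamma, Delta receive the extra seats.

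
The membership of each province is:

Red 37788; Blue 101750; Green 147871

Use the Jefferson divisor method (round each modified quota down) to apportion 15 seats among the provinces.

Standard divisor 287409/15 ≈ 19160.6; standard quotas: Red 1.972, Blue 5.310, Green 7.717.
Rounding down gives 1, 5, 7 = 13 seats, so the divisor must be adjusted.
With modified divisor 17700: modified quotas Red 2.135, Blue 5.749, Green 8.354.
Rounding down: Red 2, Blue 5, Green 8 (total 15).

Red 2, Blue 5, Green 8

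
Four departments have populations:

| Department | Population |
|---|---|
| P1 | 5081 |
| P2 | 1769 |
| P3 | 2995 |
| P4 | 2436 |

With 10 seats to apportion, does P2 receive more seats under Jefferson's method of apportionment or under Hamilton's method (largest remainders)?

Hamilton

Jefferson: P1 5, P2 1, P3 2, P4 2.
Hamilton: P1 4, P2 2, P3 2, P4 2.
P2 gets 1 under Jefferson and 2 under Hamilton.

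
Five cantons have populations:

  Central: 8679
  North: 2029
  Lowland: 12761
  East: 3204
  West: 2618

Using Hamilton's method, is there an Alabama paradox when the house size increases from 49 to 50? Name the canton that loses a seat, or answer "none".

At 49 seats: Central 15, North 4, Lowland 21, East 5, West 4.
At 50 seats: Central 15, North 3, Lowland 22, East 6, West 4.
North drops from 4 to 3.

North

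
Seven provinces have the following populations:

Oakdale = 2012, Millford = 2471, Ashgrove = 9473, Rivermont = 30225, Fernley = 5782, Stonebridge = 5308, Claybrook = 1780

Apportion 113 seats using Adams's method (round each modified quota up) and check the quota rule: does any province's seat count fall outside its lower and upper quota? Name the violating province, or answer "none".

Standard quotas: Oakdale 3.985, Millford 4.894, Ashgrove 18.763, Rivermont 59.866, Fernley 11.452, Stonebridge 10.513, Claybrook 3.526.
Adams allocation: Oakdale 4, Millford 5, Ashgrove 19, Rivermont 58, Fernley 12, Stonebridge 11, Claybrook 4.
Rivermont has quota 59.866 (lower 59, upper 60) but receives 58 — outside the quota interval.

Rivermont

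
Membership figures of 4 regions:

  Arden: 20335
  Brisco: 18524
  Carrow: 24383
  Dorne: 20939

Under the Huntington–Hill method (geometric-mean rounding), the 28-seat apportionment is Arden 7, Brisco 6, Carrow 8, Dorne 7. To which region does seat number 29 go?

Carrow

Priority for the next seat is population ÷ (√(s·(s+1))).
Priorities: Arden 2717.379, Brisco 2858.315, Carrow 2873.564, Dorne 2798.092.
Highest priority: Carrow.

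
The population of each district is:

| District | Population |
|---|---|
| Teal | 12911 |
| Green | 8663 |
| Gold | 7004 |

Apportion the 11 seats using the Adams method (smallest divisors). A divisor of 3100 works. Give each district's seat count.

Teal 5, Green 3, Gold 3

With modified divisor 3100: modified quotas Teal 4.165, Green 2.795, Gold 2.259.
Rounding up: Teal 5, Green 3, Gold 3 (total 11).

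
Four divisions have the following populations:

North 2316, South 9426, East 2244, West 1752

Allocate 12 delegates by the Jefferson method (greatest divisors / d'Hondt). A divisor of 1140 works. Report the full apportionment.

North: 2, South: 8, East: 1, West: 1

With modified divisor 1140: modified quotas North 2.032, South 8.268, East 1.968, West 1.537.
Rounding down: North 2, South 8, East 1, West 1 (total 12).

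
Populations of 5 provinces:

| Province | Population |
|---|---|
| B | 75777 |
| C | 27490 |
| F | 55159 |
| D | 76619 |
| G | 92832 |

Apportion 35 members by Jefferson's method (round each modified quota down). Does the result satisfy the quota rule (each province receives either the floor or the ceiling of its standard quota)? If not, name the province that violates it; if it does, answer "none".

none

Standard quotas: B 8.089, C 2.934, F 5.888, D 8.179, G 9.910.
Jefferson allocation: B 8, C 3, F 6, D 8, G 10.
Every allocation lies between the lower and upper quota.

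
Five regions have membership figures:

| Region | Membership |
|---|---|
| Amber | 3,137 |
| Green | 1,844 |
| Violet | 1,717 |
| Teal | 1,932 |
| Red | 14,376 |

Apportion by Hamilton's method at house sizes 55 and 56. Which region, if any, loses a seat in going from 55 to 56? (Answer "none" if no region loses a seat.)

At 55 seats: Amber 8, Green 4, Violet 4, Teal 5, Red 34.
At 56 seats: Amber 8, Green 4, Violet 4, Teal 5, Red 35.
No region's allocation decreased.

none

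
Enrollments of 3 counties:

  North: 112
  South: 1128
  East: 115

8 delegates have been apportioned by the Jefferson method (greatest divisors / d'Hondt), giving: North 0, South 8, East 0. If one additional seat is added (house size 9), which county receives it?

South

Priority for the next seat is population ÷ (current seats + 1).
Priorities: North 112.000, South 125.333, East 115.000.
Highest priority: South.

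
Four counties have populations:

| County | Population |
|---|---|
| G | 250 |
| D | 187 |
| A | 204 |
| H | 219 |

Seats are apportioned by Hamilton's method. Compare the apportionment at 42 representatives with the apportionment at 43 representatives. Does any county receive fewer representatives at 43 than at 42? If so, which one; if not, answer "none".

At 42 seats: G 12, D 9, A 10, H 11.
At 43 seats: G 13, D 9, A 10, H 11.
No county's allocation decreased.

none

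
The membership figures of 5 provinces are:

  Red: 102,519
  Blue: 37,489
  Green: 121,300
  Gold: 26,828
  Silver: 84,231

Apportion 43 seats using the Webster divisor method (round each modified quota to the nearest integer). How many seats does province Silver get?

Standard divisor 372367/43 ≈ 8659.698; standard quotas: Red 11.839, Blue 4.329, Green 14.007, Gold 3.098, Silver 9.727.
Rounding to the nearest integer gives Red 12, Blue 4, Green 14, Gold 3, Silver 10 — total 43, matching the house size, so no adjustment is needed.
Silver receives 10.

10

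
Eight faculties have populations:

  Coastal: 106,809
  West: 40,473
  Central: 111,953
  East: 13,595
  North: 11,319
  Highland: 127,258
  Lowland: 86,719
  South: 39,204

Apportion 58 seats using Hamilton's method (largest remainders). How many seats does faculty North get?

The standard divisor is 537330/58 ≈ 9264.31.
Standard quotas: Coastal 11.5291, West 4.3687, Central 12.0843, East 1.4675, North 1.2218, Highland 13.7364, Lowland 9.3605, South 4.2317.
Lower quotas: Coastal 11, West 4, Central 12, East 1, North 1, Highland 13, Lowland 9, South 4 (sum 55, leaving 3 seats).
Remainders in descending order: Highland 0.7364, Coastal 0.5291, East 0.4675, West 0.3687, Lowland 0.3605, South 0.2317, North 0.2218, Central 0.0843.
The surplus seats go to Highland, Coastal, East.
North receives 1.

1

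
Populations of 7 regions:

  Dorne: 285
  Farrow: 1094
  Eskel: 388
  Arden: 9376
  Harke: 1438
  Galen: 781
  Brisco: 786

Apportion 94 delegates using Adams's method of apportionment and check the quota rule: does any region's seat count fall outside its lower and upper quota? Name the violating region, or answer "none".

Arden

Standard quotas: Dorne 1.894, Farrow 7.269, Eskel 2.578, Arden 62.295, Harke 9.554, Galen 5.189, Brisco 5.222.
Adams allocation: Dorne 2, Farrow 8, Eskel 3, Arden 60, Harke 10, Galen 5, Brisco 6.
Arden has quota 62.295 (lower 62, upper 63) but receives 60 — outside the quota interval.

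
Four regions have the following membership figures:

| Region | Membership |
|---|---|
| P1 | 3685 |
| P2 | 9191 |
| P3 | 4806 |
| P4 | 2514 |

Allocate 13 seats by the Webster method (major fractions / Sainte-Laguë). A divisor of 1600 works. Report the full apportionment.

P1: 2, P2: 6, P3: 3, P4: 2

With modified divisor 1600: modified quotas P1 2.303, P2 5.744, P3 3.004, P4 1.571.
Rounding to the nearest integer: P1 2, P2 6, P3 3, P4 2 (total 13).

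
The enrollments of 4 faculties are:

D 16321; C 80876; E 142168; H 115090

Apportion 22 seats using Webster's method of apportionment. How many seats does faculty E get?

Standard divisor 354455/22 ≈ 16111.591; standard quotas: D 1.013, C 5.020, E 8.824, H 7.143.
Rounding to the nearest integer gives D 1, C 5, E 9, H 7 — total 22, matching the house size, so no adjustment is needed.
E receives 9.

9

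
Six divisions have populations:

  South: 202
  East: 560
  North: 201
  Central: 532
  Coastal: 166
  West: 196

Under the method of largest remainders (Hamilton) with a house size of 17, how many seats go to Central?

The standard divisor is 1857/17 ≈ 109.235.
Standard quotas: South 1.849, East 5.127, North 1.840, Central 4.870, Coastal 1.520, West 1.794.
Lower quotas: South 1, East 5, North 1, Central 4, Coastal 1, West 1 (sum 13, leaving 4 seats).
Remainders in descending order: Central 0.870, South 0.849, North 0.840, West 0.794, Coastal 0.520, East 0.127.
Largest remainders: Central, South, North, West receive the extra seats.
Central receives 5.

5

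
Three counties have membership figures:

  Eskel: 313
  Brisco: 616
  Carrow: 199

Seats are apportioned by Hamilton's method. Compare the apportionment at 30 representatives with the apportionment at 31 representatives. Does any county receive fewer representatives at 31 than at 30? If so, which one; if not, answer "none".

At 30 seats: Eskel 8, Brisco 17, Carrow 5.
At 31 seats: Eskel 9, Brisco 17, Carrow 5.
No county's allocation decreased.

none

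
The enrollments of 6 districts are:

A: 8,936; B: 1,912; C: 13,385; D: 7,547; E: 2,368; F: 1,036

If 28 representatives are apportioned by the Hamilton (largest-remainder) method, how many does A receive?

The standard divisor is 35184/28 ≈ 1256.571.
Standard quotas: A 7.1114, B 1.5216, C 10.6520, D 6.0060, E 1.8845, F 0.8245.
Lower quotas: A 7, B 1, C 10, D 6, E 1, F 0 (sum 25, leaving 3 seats).
Remainders in descending order: E 0.8845, F 0.8245, C 0.6520, B 0.5216, A 0.1114, D 0.0060.
Largest remainders: E, F, C receive the extra seats.
A receives 7.

7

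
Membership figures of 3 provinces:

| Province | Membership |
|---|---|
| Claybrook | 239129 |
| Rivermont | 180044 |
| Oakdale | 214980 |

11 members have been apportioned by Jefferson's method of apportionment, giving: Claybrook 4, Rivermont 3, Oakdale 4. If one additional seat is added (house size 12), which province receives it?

Priority for the next seat is population ÷ (current seats + 1).
Priorities: Claybrook 47825.800, Rivermont 45011.000, Oakdale 42996.000.
Highest priority: Claybrook.

Claybrook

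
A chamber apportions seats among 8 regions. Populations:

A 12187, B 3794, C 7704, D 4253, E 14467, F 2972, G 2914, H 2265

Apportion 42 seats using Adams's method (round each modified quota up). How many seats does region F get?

3

Standard divisor 50556/42 ≈ 1203.714; standard quotas: A 10.124, B 3.152, C 6.400, D 3.533, E 12.019, F 2.469, G 2.421, H 1.882.
Rounding up gives 11, 4, 7, 4, 13, 3, 3, 2 = 47 seats, so the divisor must be adjusted.
With modified divisor 1330: modified quotas A 9.163, B 2.853, C 5.792, D 3.198, E 10.877, F 2.235, G 2.191, H 1.703.
Rounding up: A 10, B 3, C 6, D 4, E 11, F 3, G 3, H 2 (total 42).
F receives 3.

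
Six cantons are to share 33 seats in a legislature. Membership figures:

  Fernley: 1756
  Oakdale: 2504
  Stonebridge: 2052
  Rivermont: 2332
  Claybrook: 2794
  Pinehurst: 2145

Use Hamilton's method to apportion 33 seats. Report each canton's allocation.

Fernley: 4, Oakdale: 6, Stonebridge: 5, Rivermont: 6, Claybrook: 7, Pinehurst: 5

Standard divisor: 13583 ÷ 33 ≈ 411.606.
Standard quotas: Fernley 4.266, Oakdale 6.083, Stonebridge 4.985, Rivermont 5.666, Claybrook 6.788, Pinehurst 5.211.
Lower quotas: Fernley 4, Oakdale 6, Stonebridge 4, Rivermont 5, Claybrook 6, Pinehurst 5 (sum 30, leaving 3 seats).
Remainders in descending order: Stonebridge 0.985, Claybrook 0.788, Rivermont 0.666, Fernley 0.266, Pinehurst 0.211, Oakdale 0.083.
The surplus seats go to Stonebridge, Claybrook, Rivermont.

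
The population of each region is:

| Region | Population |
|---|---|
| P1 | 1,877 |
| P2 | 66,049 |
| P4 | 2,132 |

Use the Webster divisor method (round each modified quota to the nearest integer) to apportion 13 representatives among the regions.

P1=0; P2=13; P4=0

Standard divisor 70058/13 ≈ 5389.077; standard quotas: P1 0.348, P2 12.256, P4 0.396.
Rounding to the nearest integer gives 0, 12, 0 = 12 seats, so the divisor must be adjusted.
With modified divisor 5100: modified quotas P1 0.368, P2 12.951, P4 0.418.
Rounding to the nearest integer: P1 0, P2 13, P4 0 (total 13).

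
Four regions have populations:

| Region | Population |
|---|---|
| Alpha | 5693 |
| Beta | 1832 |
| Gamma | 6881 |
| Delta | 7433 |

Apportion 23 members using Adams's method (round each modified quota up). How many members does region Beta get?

2

Standard divisor 21839/23 ≈ 949.522; standard quotas: Alpha 5.996, Beta 1.929, Gamma 7.247, Delta 7.828.
Rounding up gives 6, 2, 8, 8 = 24 seats, so the divisor must be adjusted.
With modified divisor 1000: modified quotas Alpha 5.693, Beta 1.832, Gamma 6.881, Delta 7.433.
Rounding up: Alpha 6, Beta 2, Gamma 7, Delta 8 (total 23).
Beta receives 2.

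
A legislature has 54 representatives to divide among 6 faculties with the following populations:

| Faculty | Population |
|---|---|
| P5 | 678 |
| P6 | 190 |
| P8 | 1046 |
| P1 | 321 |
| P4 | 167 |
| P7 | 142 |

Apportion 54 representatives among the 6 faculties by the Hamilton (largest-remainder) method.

P5: 14; P6: 4; P8: 22; P1: 7; P4: 4; P7: 3

Standard divisor: 2544 ÷ 54 ≈ 47.111.
Standard quotas: P5 14.392, P6 4.033, P8 22.203, P1 6.814, P4 3.545, P7 3.014.
Lower quotas: P5 14, P6 4, P8 22, P1 6, P4 3, P7 3 (sum 52, leaving 2 seats).
Remainders in descending order: P1 0.814, P4 0.545, P5 0.392, P8 0.203, P6 0.033, P7 0.014.
The surplus seats go to P1, P4.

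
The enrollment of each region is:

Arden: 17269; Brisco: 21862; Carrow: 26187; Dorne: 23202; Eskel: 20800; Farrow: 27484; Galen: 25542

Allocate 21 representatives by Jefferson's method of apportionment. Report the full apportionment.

Arden 2; Brisco 3; Carrow 3; Dorne 3; Eskel 3; Farrow 4; Galen 3

Standard divisor 162346/21 ≈ 7730.762; standard quotas: Arden 2.234, Brisco 2.828, Carrow 3.387, Dorne 3.001, Eskel 2.691, Farrow 3.555, Galen 3.304.
Rounding down gives 2, 2, 3, 3, 2, 3, 3 = 18 seats, so the divisor must be adjusted.
With modified divisor 6700: modified quotas Arden 2.577, Brisco 3.263, Carrow 3.909, Dorne 3.463, Eskel 3.104, Farrow 4.102, Galen 3.812.
Rounding down: Arden 2, Brisco 3, Carrow 3, Dorne 3, Eskel 3, Farrow 4, Galen 3 (total 21).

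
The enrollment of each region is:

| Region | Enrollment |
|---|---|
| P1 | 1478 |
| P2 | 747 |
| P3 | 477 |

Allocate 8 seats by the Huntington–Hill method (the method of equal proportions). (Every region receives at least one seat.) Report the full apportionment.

With divisor 334: modified quotas P1 4.425, P2 2.237, P3 1.428.
Geometric-mean thresholds: P1 √(4·5)=4.472, P2 √(2·3)=2.449, P3 √(1·2)=1.414.
Each quota rounded against its threshold gives P1 4, P2 2, P3 2 (total 8).

P1 4; P2 2; P3 2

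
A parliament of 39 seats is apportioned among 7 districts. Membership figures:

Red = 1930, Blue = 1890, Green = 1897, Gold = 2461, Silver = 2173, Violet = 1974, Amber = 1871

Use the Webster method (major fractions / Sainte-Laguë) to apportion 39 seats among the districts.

Standard divisor 14196/39 ≈ 364; standard quotas: Red 5.302, Blue 5.192, Green 5.212, Gold 6.761, Silver 5.970, Violet 5.423, Amber 5.140.
Rounding to the nearest integer gives 5, 5, 5, 7, 6, 5, 5 = 38 seats, so the divisor must be adjusted.
With modified divisor 355: modified quotas Red 5.437, Blue 5.324, Green 5.344, Gold 6.932, Silver 6.121, Violet 5.561, Amber 5.270.
Rounding to the nearest integer: Red 5, Blue 5, Green 5, Gold 7, Silver 6, Violet 6, Amber 5 (total 39).

Red 5, Blue 5, Green 5, Gold 7, Silver 6, Violet 6, Amber 5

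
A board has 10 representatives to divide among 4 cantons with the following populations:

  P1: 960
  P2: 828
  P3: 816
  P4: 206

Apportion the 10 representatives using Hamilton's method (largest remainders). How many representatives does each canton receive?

The standard divisor is 2810/10 = 281.
Standard quotas: P1 3.416, P2 2.947, P3 2.904, P4 0.733.
Lower quotas: P1 3, P2 2, P3 2, P4 0 (sum 7, leaving 3 seats).
Remainders in descending order: P2 0.947, P3 0.904, P4 0.733, P1 0.416.
Largest remainders: P2, P3, P4 receive the extra seats.

P1 3, P2 3, P3 3, P4 1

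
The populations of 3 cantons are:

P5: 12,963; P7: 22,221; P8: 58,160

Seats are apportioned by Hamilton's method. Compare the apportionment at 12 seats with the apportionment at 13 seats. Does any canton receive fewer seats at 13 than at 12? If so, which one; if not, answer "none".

none

At 12 seats: P5 2, P7 3, P8 7.
At 13 seats: P5 2, P7 3, P8 8.
No canton's allocation decreased.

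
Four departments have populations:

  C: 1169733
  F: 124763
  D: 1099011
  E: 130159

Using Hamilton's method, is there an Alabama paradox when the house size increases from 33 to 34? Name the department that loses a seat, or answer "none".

At 33 seats: C 15, F 2, D 14, E 2.
At 34 seats: C 16, F 1, D 15, E 2.
F drops from 2 to 1.

F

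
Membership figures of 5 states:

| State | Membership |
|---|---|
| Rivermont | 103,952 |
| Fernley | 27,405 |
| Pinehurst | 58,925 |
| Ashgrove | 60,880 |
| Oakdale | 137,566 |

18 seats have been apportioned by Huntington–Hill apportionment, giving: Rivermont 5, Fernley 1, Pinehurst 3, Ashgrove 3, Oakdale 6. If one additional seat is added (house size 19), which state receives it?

Priority for the next seat is population ÷ (√(s·(s+1))).
Priorities: Rivermont 18978.952, Fernley 19378.261, Pinehurst 17010.182, Ashgrove 17574.542, Oakdale 21226.895.
Highest priority: Oakdale.

Oakdale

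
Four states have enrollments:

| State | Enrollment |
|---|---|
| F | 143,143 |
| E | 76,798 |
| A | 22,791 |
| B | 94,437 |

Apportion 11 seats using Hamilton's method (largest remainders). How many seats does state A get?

Standard divisor: 337169 ÷ 11 ≈ 30651.727.
Standard quotas: F 4.6700, E 2.5055, A 0.7435, B 3.0810.
Lower quotas: F 4, E 2, A 0, B 3 (sum 9, leaving 2 seats).
Remainders in descending order: A 0.7435, F 0.6700, E 0.5055, B 0.0810.
Largest remainders: A, F receive the extra seats.
A receives 1.

1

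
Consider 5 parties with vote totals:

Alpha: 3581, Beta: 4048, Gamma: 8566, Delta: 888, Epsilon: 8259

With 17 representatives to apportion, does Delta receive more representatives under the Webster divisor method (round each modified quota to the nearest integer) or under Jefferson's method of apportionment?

Webster: Alpha 2, Beta 3, Gamma 6, Delta 1, Epsilon 5.
Jefferson: Alpha 2, Beta 3, Gamma 6, Delta 0, Epsilon 6.
Delta gets 1 under Webster and 0 under Jefferson.

Webster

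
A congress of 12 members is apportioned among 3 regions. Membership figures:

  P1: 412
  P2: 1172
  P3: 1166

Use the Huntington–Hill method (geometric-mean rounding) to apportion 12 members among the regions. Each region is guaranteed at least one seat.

With divisor 237: modified quotas P1 1.738, P2 4.945, P3 4.920.
Geometric-mean thresholds: P1 √(1·2)=1.414, P2 √(4·5)=4.472, P3 √(4·5)=4.472.
Each quota rounded against its threshold gives P1 2, P2 5, P3 5 (total 12).

P1: 2; P2: 5; P3: 5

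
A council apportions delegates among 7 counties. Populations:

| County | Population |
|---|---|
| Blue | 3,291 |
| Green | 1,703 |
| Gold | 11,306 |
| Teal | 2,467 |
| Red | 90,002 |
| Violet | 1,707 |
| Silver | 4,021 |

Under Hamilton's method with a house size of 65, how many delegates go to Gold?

The standard divisor is 114497/65 ≈ 1761.492.
Standard quotas: Blue 1.8683, Green 0.9668, Gold 6.4184, Teal 1.4005, Red 51.0942, Violet 0.9691, Silver 2.2827.
Lower quotas: Blue 1, Green 0, Gold 6, Teal 1, Red 51, Violet 0, Silver 2 (sum 61, leaving 4 seats).
Remainders in descending order: Violet 0.9691, Green 0.9668, Blue 0.8683, Gold 0.4184, Teal 0.4005, Silver 0.2827, Red 0.0942.
The surplus seats go to Violet, Green, Blue, Gold.
Gold receives 7.

7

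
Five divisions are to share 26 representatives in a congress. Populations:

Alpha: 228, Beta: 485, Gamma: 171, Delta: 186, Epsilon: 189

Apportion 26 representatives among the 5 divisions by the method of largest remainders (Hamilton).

Standard divisor: 1259 ÷ 26 ≈ 48.423.
Standard quotas: Alpha 4.708, Beta 10.016, Gamma 3.531, Delta 3.841, Epsilon 3.903.
Lower quotas: Alpha 4, Beta 10, Gamma 3, Delta 3, Epsilon 3 (sum 23, leaving 3 seats).
Remainders in descending order: Epsilon 0.903, Delta 0.841, Alpha 0.708, Gamma 0.531, Beta 0.016.
Largest remainders: Epsilon, Delta, Alpha receive the extra seats.

Alpha: 5; Beta: 10; Gamma: 3; Delta: 4; Epsilon: 4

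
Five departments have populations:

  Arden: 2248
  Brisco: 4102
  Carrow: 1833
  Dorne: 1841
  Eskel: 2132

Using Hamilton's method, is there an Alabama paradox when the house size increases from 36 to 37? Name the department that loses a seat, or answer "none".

none

At 36 seats: Arden 7, Brisco 12, Carrow 5, Dorne 6, Eskel 6.
At 37 seats: Arden 7, Brisco 12, Carrow 6, Dorne 6, Eskel 6.
No department's allocation decreased.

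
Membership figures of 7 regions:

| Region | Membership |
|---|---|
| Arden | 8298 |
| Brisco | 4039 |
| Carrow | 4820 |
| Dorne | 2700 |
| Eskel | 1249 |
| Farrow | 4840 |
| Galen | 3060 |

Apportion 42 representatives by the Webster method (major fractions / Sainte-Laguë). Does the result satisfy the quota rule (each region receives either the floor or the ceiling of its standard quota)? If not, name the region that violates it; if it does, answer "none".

none

Standard quotas: Arden 12.015, Brisco 5.848, Carrow 6.979, Dorne 3.910, Eskel 1.809, Farrow 7.008, Galen 4.431.
Webster allocation: Arden 12, Brisco 6, Carrow 7, Dorne 4, Eskel 2, Farrow 7, Galen 4.
Every allocation lies between the lower and upper quota.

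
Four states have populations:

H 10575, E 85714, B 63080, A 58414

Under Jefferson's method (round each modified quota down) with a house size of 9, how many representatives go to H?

0

Standard divisor 217783/9 ≈ 24198.111; standard quotas: H 0.437, E 3.542, B 2.607, A 2.414.
Rounding down gives 0, 3, 2, 2 = 7 seats, so the divisor must be adjusted.
With modified divisor 20200: modified quotas H 0.524, E 4.243, B 3.123, A 2.892.
Rounding down: H 0, E 4, B 3, A 2 (total 9).
H receives 0.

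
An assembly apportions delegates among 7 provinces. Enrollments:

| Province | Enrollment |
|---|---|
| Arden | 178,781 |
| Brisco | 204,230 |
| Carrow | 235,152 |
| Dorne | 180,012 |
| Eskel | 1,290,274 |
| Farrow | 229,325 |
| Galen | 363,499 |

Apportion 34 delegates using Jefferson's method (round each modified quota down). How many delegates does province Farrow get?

3

Standard divisor 2681273/34 ≈ 78860.971; standard quotas: Arden 2.267, Brisco 2.590, Carrow 2.982, Dorne 2.283, Eskel 16.361, Farrow 2.908, Galen 4.609.
Rounding down gives 2, 2, 2, 2, 16, 2, 4 = 30 seats, so the divisor must be adjusted.
With modified divisor 72200: modified quotas Arden 2.476, Brisco 2.829, Carrow 3.257, Dorne 2.493, Eskel 17.871, Farrow 3.176, Galen 5.035.
Rounding down: Arden 2, Brisco 2, Carrow 3, Dorne 2, Eskel 17, Farrow 3, Galen 5 (total 34).
Farrow receives 3.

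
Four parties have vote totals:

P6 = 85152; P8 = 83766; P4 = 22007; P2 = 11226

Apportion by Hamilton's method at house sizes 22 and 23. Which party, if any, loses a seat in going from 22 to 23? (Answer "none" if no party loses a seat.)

P4

At 22 seats: P6 9, P8 9, P4 3, P2 1.
At 23 seats: P6 10, P8 10, P4 2, P2 1.
P4 drops from 3 to 2.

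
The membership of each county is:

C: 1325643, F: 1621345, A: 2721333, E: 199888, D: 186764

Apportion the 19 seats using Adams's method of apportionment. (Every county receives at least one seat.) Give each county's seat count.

Standard divisor 6054973/19 ≈ 318682.789; standard quotas: C 4.160, F 5.088, A 8.539, E 0.627, D 0.586.
Rounding up gives 5, 6, 9, 1, 1 = 22 seats, so the divisor must be adjusted.
With modified divisor 364500: modified quotas C 3.637, F 4.448, A 7.466, E 0.548, D 0.512.
Rounding up: C 4, F 5, A 8, E 1, D 1 (total 19).

C 4, F 5, A 8, E 1, D 1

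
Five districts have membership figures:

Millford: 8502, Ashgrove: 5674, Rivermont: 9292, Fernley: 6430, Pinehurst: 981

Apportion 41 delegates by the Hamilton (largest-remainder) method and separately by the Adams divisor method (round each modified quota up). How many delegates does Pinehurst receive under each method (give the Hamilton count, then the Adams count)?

1 and 2

Hamilton: Millford 11, Ashgrove 8, Rivermont 12, Fernley 9, Pinehurst 1.
Adams: Millford 11, Ashgrove 8, Rivermont 12, Fernley 8, Pinehurst 2.
Pinehurst gets 1 under Hamilton and 2 under Adams.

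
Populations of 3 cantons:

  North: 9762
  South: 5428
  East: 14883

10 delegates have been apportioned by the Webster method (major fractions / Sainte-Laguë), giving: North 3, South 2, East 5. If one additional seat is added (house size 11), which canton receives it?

Priority for the next seat is population ÷ (current seats + 0.5).
Priorities: North 2789.143, South 2171.200, East 2706.000.
Highest priority: North.

North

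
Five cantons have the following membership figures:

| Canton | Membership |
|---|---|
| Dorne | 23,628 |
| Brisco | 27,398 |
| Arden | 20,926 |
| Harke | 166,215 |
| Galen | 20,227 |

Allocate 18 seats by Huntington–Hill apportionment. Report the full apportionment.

Dorne 2, Brisco 2, Arden 2, Harke 11, Galen 1

With divisor 14632: modified quotas Dorne 1.615, Brisco 1.872, Arden 1.430, Harke 11.360, Galen 1.382.
Geometric-mean thresholds: Dorne √(1·2)=1.414, Brisco √(1·2)=1.414, Arden √(1·2)=1.414, Harke √(11·12)=11.489, Galen √(1·2)=1.414.
Each quota rounded against its threshold gives Dorne 2, Brisco 2, Arden 2, Harke 11, Galen 1 (total 18).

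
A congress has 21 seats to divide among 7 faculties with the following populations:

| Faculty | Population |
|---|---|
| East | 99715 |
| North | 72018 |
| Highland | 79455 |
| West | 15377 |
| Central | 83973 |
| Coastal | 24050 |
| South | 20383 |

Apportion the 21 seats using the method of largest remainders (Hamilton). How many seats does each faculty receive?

East=5, North=4, Highland=4, West=1, Central=5, Coastal=1, South=1

Total 394971; standard divisor 394971/21 ≈ 18808.143.
Standard quotas: East 5.3017, North 3.8291, Highland 4.2245, West 0.8176, Central 4.4647, Coastal 1.2787, South 1.0837.
Lower quotas: East 5, North 3, Highland 4, West 0, Central 4, Coastal 1, South 1 (sum 18, leaving 3 seats).
Remainders in descending order: North 0.8291, West 0.8176, Central 0.4647, East 0.3017, Coastal 0.2787, Highland 0.2245, South 0.0837.
Largest remainders: North, West, Central receive the extra seats.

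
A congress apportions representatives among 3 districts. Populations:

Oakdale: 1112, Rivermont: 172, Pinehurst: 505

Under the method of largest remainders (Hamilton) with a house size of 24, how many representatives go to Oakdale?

15

The standard divisor is 1789/24 ≈ 74.542.
Standard quotas: Oakdale 14.918, Rivermont 2.307, Pinehurst 6.775.
Lower quotas: Oakdale 14, Rivermont 2, Pinehurst 6 (sum 22, leaving 2 seats).
Remainders in descending order: Oakdale 0.918, Pinehurst 0.775, Rivermont 0.307.
Largest remainders: Oakdale, Pinehurst receive the extra seats.
Oakdale receives 15.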